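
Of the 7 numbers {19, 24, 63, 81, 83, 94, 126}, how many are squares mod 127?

3

(19/127) = +1 → QR.
(24/127) = -1 → non-residue.
(63/127) = -1 → non-residue.
(81/127) = +1 → QR.
(83/127) = -1 → non-residue.
(94/127) = +1 → QR.
(126/127) = -1 → non-residue.
Total quadratic residues among the 7: 3.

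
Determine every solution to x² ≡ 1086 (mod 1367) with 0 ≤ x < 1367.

89, 1278

Since 1367 ≡ 3 (mod 4), a square root of 1086 is 1086^((1367+1)/4) = 1086^342 mod 1367.
Repeated squaring: 1086^2≡1042, 1086^4≡366, 1086^8≡1357, 1086^16≡100, 1086^32≡431, 1086^64≡1216, 1086^128≡929, 1086^256≡464 (mod 1367).
1086^342 = 1086^(256+64+16+4+2) ≡ 89 (mod 1367).
Check: 89² = 7921 ≡ 1086 (mod 1367). The two roots are 89 and 1278.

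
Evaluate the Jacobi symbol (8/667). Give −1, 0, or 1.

Pull out 2^3: since 667 ≡ 3 (mod 8), (2/667) = -1, so (2/667)^3 = -1.
Reached (1/667) = 1. Collecting the sign flips along the way, the symbol is -1.

-1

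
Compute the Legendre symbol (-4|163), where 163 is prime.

First reduce: -4 ≡ 159 (mod 163).
Reciprocity: 159 ≡ 3 and 163 ≡ 3 (mod 4), so (159/163) = −(163/159).
Reduce top mod 159: now compute (4/159).
Pull out 2^2: since 159 ≡ 7 (mod 8), (2/159) = +1, so (2/159)^2 = +1.
Reached (1/159) = 1. Collecting the sign flips along the way, the symbol is -1.

-1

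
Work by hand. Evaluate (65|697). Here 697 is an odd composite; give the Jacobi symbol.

Reciprocity: 65 ≡ 1 and 697 ≡ 1 (mod 4), so (65/697) = +(697/65).
Reduce top mod 65: now compute (47/65).
Reciprocity: 47 ≡ 3 and 65 ≡ 1 (mod 4), so (47/65) = +(65/47).
Reduce top mod 47: now compute (18/47).
Pull out 2: since 47 ≡ 7 (mod 8), (2/47) = +1.
Reciprocity: 9 ≡ 1 and 47 ≡ 3 (mod 4), so (9/47) = +(47/9).
Reduce top mod 9: now compute (2/9).
Pull out 2: since 9 ≡ 1 (mod 8), (2/9) = +1.
Reached (1/9) = 1. Collecting the sign flips along the way, the symbol is +1.

1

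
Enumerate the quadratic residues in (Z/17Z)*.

1, 2, 4, 8, 9, 13, 15, 16

Square k = 1,…,8 (k and 17−k give the same square):
1²=1, 2²=4, 3²=9, 4²=16, 5²≡8, 6²≡2, 7²≡15, 8²≡13 (mod 17).
So the quadratic residues mod 17 are {1, 2, 4, 8, 9, 13, 15, 16}.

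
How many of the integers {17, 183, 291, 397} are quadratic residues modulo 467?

(17/467) = +1 → QR.
(183/467) = -1 → non-residue.
(291/467) = +1 → QR.
(397/467) = -1 → non-residue.
Total quadratic residues among the 4: 2.

2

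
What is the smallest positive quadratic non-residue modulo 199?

(2/199) = +1, so 2 is a residue.
(3/199) = −1, so 3 is the smallest positive non-residue mod 199.

3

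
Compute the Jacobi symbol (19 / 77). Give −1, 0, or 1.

Reciprocity: 19 ≡ 3 and 77 ≡ 1 (mod 4), so (19/77) = +(77/19).
Reduce top mod 19: now compute (1/19).
Reached (1/19) = 1. Collecting the sign flips along the way, the symbol is +1.

1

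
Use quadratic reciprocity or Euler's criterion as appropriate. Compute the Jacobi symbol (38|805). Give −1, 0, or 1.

-1

Pull out 2: since 805 ≡ 5 (mod 8), (2/805) = -1.
Reciprocity: 19 ≡ 3 and 805 ≡ 1 (mod 4), so (19/805) = +(805/19).
Reduce top mod 19: now compute (7/19).
Reciprocity: 7 ≡ 3 and 19 ≡ 3 (mod 4), so (7/19) = −(19/7).
Reduce top mod 7: now compute (5/7).
Reciprocity: 5 ≡ 1 and 7 ≡ 3 (mod 4), so (5/7) = +(7/5).
Reduce top mod 5: now compute (2/5).
Pull out 2: since 5 ≡ 5 (mod 8), (2/5) = -1.
Reached (1/5) = 1. Collecting the sign flips along the way, the symbol is -1.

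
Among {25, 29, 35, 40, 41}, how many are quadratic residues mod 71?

3

(25/71) = +1 → QR.
(29/71) = +1 → QR.
(35/71) = -1 → non-residue.
(40/71) = +1 → QR.
(41/71) = -1 → non-residue.
Total quadratic residues among the 5: 3.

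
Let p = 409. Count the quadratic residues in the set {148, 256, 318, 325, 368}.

3

(148/409) = -1 → non-residue.
(256/409) = +1 → QR.
(318/409) = +1 → QR.
(325/409) = -1 → non-residue.
(368/409) = +1 → QR.
Total quadratic residues among the 5: 3.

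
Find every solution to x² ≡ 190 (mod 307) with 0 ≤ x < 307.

Since 307 ≡ 3 (mod 4), a square root of 190 is 190^((307+1)/4) = 190^77 mod 307.
Repeated squaring: 190^2≡181, 190^4≡219, 190^8≡69, 190^16≡156, 190^32≡83, 190^64≡135 (mod 307).
190^77 = 190^(64+8+4+1) ≡ 133 (mod 307).
Check: 133² = 17689 ≡ 190 (mod 307). The two roots are 133 and 174.

133, 174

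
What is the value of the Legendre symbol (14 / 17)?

Pull out 2: since 17 ≡ 1 (mod 8), (2/17) = +1.
Reciprocity: 7 ≡ 3 and 17 ≡ 1 (mod 4), so (7/17) = +(17/7).
Reduce top mod 7: now compute (3/7).
Reciprocity: 3 ≡ 3 and 7 ≡ 3 (mod 4), so (3/7) = −(7/3).
Reduce top mod 3: now compute (1/3).
Reached (1/3) = 1. Collecting the sign flips along the way, the symbol is -1.

-1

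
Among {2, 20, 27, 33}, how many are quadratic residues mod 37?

2

(2/37) = -1 → non-residue.
(20/37) = -1 → non-residue.
(27/37) = +1 → QR.
(33/37) = +1 → QR.
Total quadratic residues among the 4: 2.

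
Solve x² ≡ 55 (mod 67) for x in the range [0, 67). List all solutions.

16, 51

Since 67 ≡ 3 (mod 4), a square root of 55 is 55^((67+1)/4) = 55^17 mod 67.
Repeated squaring: 55^2≡10, 55^4≡33, 55^8≡17, 55^16≡21 (mod 67).
55^17 = 55^(16+1) ≡ 16 (mod 67).
Check: 16² = 256 ≡ 55 (mod 67). The two roots are 16 and 51.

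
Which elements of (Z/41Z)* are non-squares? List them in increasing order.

Square k = 1,…,20 (k and 41−k give the same square):
1²=1, 2²=4, 3²=9, 4²=16, 5²=25, 6²=36, 7²≡8, 8²≡23, 9²≡40, 10²≡18, 11²≡39, 12²≡21, 13²≡5, 14²≡32, 15²≡20, 16²≡10, 17²≡2, 18²≡37, 19²≡33, 20²≡31 (mod 41).
The residues are {1, 2, 4, 5, 8, 9, 10, 16, 18, 20, 21, 23, 25, 31, 32, 33, 36, 37, 39, 40}; the non-residues are the remaining 20 nonzero classes.

3 6 7 11 12 13 14 15 17 19 22 24 26 27 28 29 30 34 35 38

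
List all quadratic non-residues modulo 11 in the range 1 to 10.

2,6,7,8,10

Square k = 1,…,5 (k and 11−k give the same square):
1²=1, 2²=4, 3²=9, 4²≡5, 5²≡3 (mod 11).
The residues are {1, 3, 4, 5, 9}; the non-residues are the remaining 5 nonzero classes.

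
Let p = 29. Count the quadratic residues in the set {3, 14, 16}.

1

(3/29) = -1 → non-residue.
(14/29) = -1 → non-residue.
(16/29) = +1 → QR.
Total quadratic residues among the 3: 1.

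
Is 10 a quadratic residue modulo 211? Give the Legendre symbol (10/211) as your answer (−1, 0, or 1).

-1

Pull out 2: since 211 ≡ 3 (mod 8), (2/211) = -1.
Reciprocity: 5 ≡ 1 and 211 ≡ 3 (mod 4), so (5/211) = +(211/5).
Reduce top mod 5: now compute (1/5).
Reached (1/5) = 1. Collecting the sign flips along the way, the symbol is -1.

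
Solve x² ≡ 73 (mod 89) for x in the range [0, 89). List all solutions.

89 ≡ 1 (mod 4), so we find a root by search.
Trying successive values, 42² = 1764 ≡ 73 (mod 89). The other root is 89 − 42 = 47.

42, 47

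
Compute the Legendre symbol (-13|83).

1

First reduce: -13 ≡ 70 (mod 83).
Pull out 2: since 83 ≡ 3 (mod 8), (2/83) = -1.
Reciprocity: 35 ≡ 3 and 83 ≡ 3 (mod 4), so (35/83) = −(83/35).
Reduce top mod 35: now compute (13/35).
Reciprocity: 13 ≡ 1 and 35 ≡ 3 (mod 4), so (13/35) = +(35/13).
Reduce top mod 13: now compute (9/13).
Reciprocity: 9 ≡ 1 and 13 ≡ 1 (mod 4), so (9/13) = +(13/9).
Reduce top mod 9: now compute (4/9).
Pull out 2^2: since 9 ≡ 1 (mod 8), (2/9) = +1, so (2/9)^2 = +1.
Reached (1/9) = 1. Collecting the sign flips along the way, the symbol is +1.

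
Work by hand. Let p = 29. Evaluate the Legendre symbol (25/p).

1

Euler's criterion: (25/29) ≡ 25^14 (mod 29).
25^2 ≡ 16 (mod 29)
25^4 ≡ 24 (mod 29)
25^8 ≡ 25 (mod 29)
25^14 = 25^(8+4+2) ≡ 1 (mod 29).
Result is 1, so (25/29) = 1.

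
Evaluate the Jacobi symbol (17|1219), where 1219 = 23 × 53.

-1

Reciprocity: 17 ≡ 1 and 1219 ≡ 3 (mod 4), so (17/1219) = +(1219/17).
Reduce top mod 17: now compute (12/17).
Pull out 2^2: since 17 ≡ 1 (mod 8), (2/17) = +1, so (2/17)^2 = +1.
Reciprocity: 3 ≡ 3 and 17 ≡ 1 (mod 4), so (3/17) = +(17/3).
Reduce top mod 3: now compute (2/3).
Pull out 2: since 3 ≡ 3 (mod 8), (2/3) = -1.
Reached (1/3) = 1. Collecting the sign flips along the way, the symbol is -1.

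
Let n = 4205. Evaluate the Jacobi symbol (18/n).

-1

Pull out 2: since 4205 ≡ 5 (mod 8), (2/4205) = -1.
Reciprocity: 9 ≡ 1 and 4205 ≡ 1 (mod 4), so (9/4205) = +(4205/9).
Reduce top mod 9: now compute (2/9).
Pull out 2: since 9 ≡ 1 (mod 8), (2/9) = +1.
Reached (1/9) = 1. Collecting the sign flips along the way, the symbol is -1.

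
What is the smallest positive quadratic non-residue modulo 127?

3

(2/127) = +1, so 2 is a residue.
(3/127) = −1, so 3 is the smallest positive non-residue mod 127.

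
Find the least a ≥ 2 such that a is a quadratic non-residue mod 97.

(2/97) = +1, so 2 is a residue.
(3/97) = +1, so 3 is a residue.
(4/97) = +1, so 4 is a residue.
(5/97) = −1, so 5 is the smallest positive non-residue mod 97.

5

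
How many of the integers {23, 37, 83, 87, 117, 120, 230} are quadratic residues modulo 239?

3

(23/239) = -1 → non-residue.
(37/239) = -1 → non-residue.
(83/239) = +1 → QR.
(87/239) = +1 → QR.
(117/239) = -1 → non-residue.
(120/239) = +1 → QR.
(230/239) = -1 → non-residue.
Total quadratic residues among the 7: 3.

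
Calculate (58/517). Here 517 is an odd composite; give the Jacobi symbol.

Pull out 2: since 517 ≡ 5 (mod 8), (2/517) = -1.
Reciprocity: 29 ≡ 1 and 517 ≡ 1 (mod 4), so (29/517) = +(517/29).
Reduce top mod 29: now compute (24/29).
Pull out 2^3: since 29 ≡ 5 (mod 8), (2/29) = -1, so (2/29)^3 = -1.
Reciprocity: 3 ≡ 3 and 29 ≡ 1 (mod 4), so (3/29) = +(29/3).
Reduce top mod 3: now compute (2/3).
Pull out 2: since 3 ≡ 3 (mod 8), (2/3) = -1.
Reached (1/3) = 1. Collecting the sign flips along the way, the symbol is -1.

-1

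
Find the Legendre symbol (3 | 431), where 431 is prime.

Reciprocity: 3 ≡ 3 and 431 ≡ 3 (mod 4), so (3/431) = −(431/3).
Reduce top mod 3: now compute (2/3).
Pull out 2: since 3 ≡ 3 (mod 8), (2/3) = -1.
Reached (1/3) = 1. Collecting the sign flips along the way, the symbol is +1.

1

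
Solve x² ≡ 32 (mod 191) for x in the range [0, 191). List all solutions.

37, 154

Since 191 ≡ 3 (mod 4), a square root of 32 is 32^((191+1)/4) = 32^48 mod 191.
Repeated squaring: 32^2≡69, 32^4≡177, 32^8≡5, 32^16≡25, 32^32≡52 (mod 191).
32^48 = 32^(32+16) ≡ 154 (mod 191).
Check: 154² = 23716 ≡ 32 (mod 191). The two roots are 37 and 154.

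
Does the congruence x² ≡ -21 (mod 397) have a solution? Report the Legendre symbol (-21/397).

First reduce: -21 ≡ 376 (mod 397).
Pull out 2^3: since 397 ≡ 5 (mod 8), (2/397) = -1, so (2/397)^3 = -1.
Reciprocity: 47 ≡ 3 and 397 ≡ 1 (mod 4), so (47/397) = +(397/47).
Reduce top mod 47: now compute (21/47).
Reciprocity: 21 ≡ 1 and 47 ≡ 3 (mod 4), so (21/47) = +(47/21).
Reduce top mod 21: now compute (5/21).
Reciprocity: 5 ≡ 1 and 21 ≡ 1 (mod 4), so (5/21) = +(21/5).
Reduce top mod 5: now compute (1/5).
Reached (1/5) = 1. Collecting the sign flips along the way, the symbol is -1.

-1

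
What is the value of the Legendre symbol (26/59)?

Euler's criterion: (26/59) ≡ 26^29 (mod 59).
26^2 ≡ 27 (mod 59)
26^4 ≡ 21 (mod 59)
26^8 ≡ 28 (mod 59)
26^16 ≡ 17 (mod 59)
26^29 = 26^(16+8+4+1) ≡ 1 (mod 59).
Result is 1, so (26/59) = 1.

1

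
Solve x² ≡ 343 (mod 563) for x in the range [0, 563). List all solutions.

61, 502

Since 563 ≡ 3 (mod 4), a square root of 343 is 343^((563+1)/4) = 343^141 mod 563.
Repeated squaring: 343^2≡545, 343^4≡324, 343^8≡258, 343^16≡130, 343^32≡10, 343^64≡100, 343^128≡429 (mod 563).
343^141 = 343^(128+8+4+1) ≡ 61 (mod 563).
Check: 61² = 3721 ≡ 343 (mod 563). The two roots are 61 and 502.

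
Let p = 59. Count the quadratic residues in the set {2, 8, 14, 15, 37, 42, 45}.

2

(2/59) = -1 → non-residue.
(8/59) = -1 → non-residue.
(14/59) = -1 → non-residue.
(15/59) = +1 → QR.
(37/59) = -1 → non-residue.
(42/59) = -1 → non-residue.
(45/59) = +1 → QR.
Total quadratic residues among the 7: 2.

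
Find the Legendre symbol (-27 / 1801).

First reduce: -27 ≡ 1774 (mod 1801).
Pull out 2: since 1801 ≡ 1 (mod 8), (2/1801) = +1.
Reciprocity: 887 ≡ 3 and 1801 ≡ 1 (mod 4), so (887/1801) = +(1801/887).
Reduce top mod 887: now compute (27/887).
Reciprocity: 27 ≡ 3 and 887 ≡ 3 (mod 4), so (27/887) = −(887/27).
Reduce top mod 27: now compute (23/27).
Reciprocity: 23 ≡ 3 and 27 ≡ 3 (mod 4), so (23/27) = −(27/23).
Reduce top mod 23: now compute (4/23).
Pull out 2^2: since 23 ≡ 7 (mod 8), (2/23) = +1, so (2/23)^2 = +1.
Reached (1/23) = 1. Collecting the sign flips along the way, the symbol is +1.

1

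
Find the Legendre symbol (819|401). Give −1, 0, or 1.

First reduce: 819 ≡ 17 (mod 401).
Reciprocity: 17 ≡ 1 and 401 ≡ 1 (mod 4), so (17/401) = +(401/17).
Reduce top mod 17: now compute (10/17).
Pull out 2: since 17 ≡ 1 (mod 8), (2/17) = +1.
Reciprocity: 5 ≡ 1 and 17 ≡ 1 (mod 4), so (5/17) = +(17/5).
Reduce top mod 5: now compute (2/5).
Pull out 2: since 5 ≡ 5 (mod 8), (2/5) = -1.
Reached (1/5) = 1. Collecting the sign flips along the way, the symbol is -1.

-1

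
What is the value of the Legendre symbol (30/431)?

Euler's criterion: (30/431) ≡ 30^215 (mod 431).
30^2 ≡ 38 (mod 431)
30^4 ≡ 151 (mod 431)
30^8 ≡ 389 (mod 431)
30^16 ≡ 40 (mod 431)
30^32 ≡ 307 (mod 431)
30^64 ≡ 291 (mod 431)
30^128 ≡ 205 (mod 431)
30^215 = 30^(128+64+16+4+2+1) ≡ 1 (mod 431).
Result is 1, so (30/431) = 1.

1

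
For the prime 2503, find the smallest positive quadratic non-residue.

3

(2/2503) = +1, so 2 is a residue.
(3/2503) = −1, so 3 is the smallest positive non-residue mod 2503.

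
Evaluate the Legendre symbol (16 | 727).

Pull out 2^4: since 727 ≡ 7 (mod 8), (2/727) = +1, so (2/727)^4 = +1.
Reached (1/727) = 1. Collecting the sign flips along the way, the symbol is +1.

1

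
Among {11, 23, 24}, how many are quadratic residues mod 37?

1

(11/37) = +1 → QR.
(23/37) = -1 → non-residue.
(24/37) = -1 → non-residue.
Total quadratic residues among the 3: 1.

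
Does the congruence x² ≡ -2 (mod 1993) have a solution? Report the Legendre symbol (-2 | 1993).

First reduce: -2 ≡ 1991 (mod 1993).
Reciprocity: 1991 ≡ 3 and 1993 ≡ 1 (mod 4), so (1991/1993) = +(1993/1991).
Reduce top mod 1991: now compute (2/1991).
Pull out 2: since 1991 ≡ 7 (mod 8), (2/1991) = +1.
Reached (1/1991) = 1. Collecting the sign flips along the way, the symbol is +1.

1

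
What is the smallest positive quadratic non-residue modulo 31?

3

(2/31) = +1, so 2 is a residue.
(3/31) = −1, so 3 is the smallest positive non-residue mod 31.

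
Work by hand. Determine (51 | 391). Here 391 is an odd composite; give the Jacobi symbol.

0

Reciprocity: 51 ≡ 3 and 391 ≡ 3 (mod 4), so (51/391) = −(391/51).
Reduce top mod 51: now compute (34/51).
Pull out 2: since 51 ≡ 3 (mod 8), (2/51) = -1.
Reciprocity: 17 ≡ 1 and 51 ≡ 3 (mod 4), so (17/51) = +(51/17).
Reduce top mod 17: now compute (0/17).
Top reduces to 0: gcd > 1, so the symbol is 0.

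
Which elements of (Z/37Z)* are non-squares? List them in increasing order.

2, 5, 6, 8, 13, 14, 15, 17, 18, 19, 20, 22, 23, 24, 29, 31, 32, 35

Square k = 1,…,18 (k and 37−k give the same square):
1²=1, 2²=4, 3²=9, 4²=16, 5²=25, 6²=36, 7²≡12, 8²≡27, 9²≡7, 10²≡26, 11²≡10, 12²≡33, 13²≡21, 14²≡11, 15²≡3, 16²≡34, 17²≡30, 18²≡28 (mod 37).
The residues are {1, 3, 4, 7, 9, 10, 11, 12, 16, 21, 25, 26, 27, 28, 30, 33, 34, 36}; the non-residues are the remaining 18 nonzero classes.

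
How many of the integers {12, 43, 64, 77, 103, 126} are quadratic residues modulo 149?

2

(12/149) = -1 → non-residue.
(43/149) = -1 → non-residue.
(64/149) = +1 → QR.
(77/149) = -1 → non-residue.
(103/149) = +1 → QR.
(126/149) = -1 → non-residue.
Total quadratic residues among the 6: 2.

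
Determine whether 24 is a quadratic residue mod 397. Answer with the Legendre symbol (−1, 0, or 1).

-1

Pull out 2^3: since 397 ≡ 5 (mod 8), (2/397) = -1, so (2/397)^3 = -1.
Reciprocity: 3 ≡ 3 and 397 ≡ 1 (mod 4), so (3/397) = +(397/3).
Reduce top mod 3: now compute (1/3).
Reached (1/3) = 1. Collecting the sign flips along the way, the symbol is -1.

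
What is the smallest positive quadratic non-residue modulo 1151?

13

(2/1151) = +1, so 2 is a residue.
(3/1151) = +1, so 3 is a residue.
(4/1151) = +1, so 4 is a residue.
(5/1151) = +1, so 5 is a residue.
(6/1151) = +1, so 6 is a residue.
(7/1151) = +1, so 7 is a residue.
(8/1151) = +1, so 8 is a residue.
(9/1151) = +1, so 9 is a residue.
(10/1151) = +1, so 10 is a residue.
(11/1151) = +1, so 11 is a residue.
(12/1151) = +1, so 12 is a residue.
(13/1151) = −1, so 13 is the smallest positive non-residue mod 1151.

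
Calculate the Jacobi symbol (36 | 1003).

1

Pull out 2^2: since 1003 ≡ 3 (mod 8), (2/1003) = -1, so (2/1003)^2 = +1.
Reciprocity: 9 ≡ 1 and 1003 ≡ 3 (mod 4), so (9/1003) = +(1003/9).
Reduce top mod 9: now compute (4/9).
Pull out 2^2: since 9 ≡ 1 (mod 8), (2/9) = +1, so (2/9)^2 = +1.
Reached (1/9) = 1. Collecting the sign flips along the way, the symbol is +1.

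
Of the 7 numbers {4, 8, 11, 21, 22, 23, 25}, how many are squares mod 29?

4

(4/29) = +1 → QR.
(8/29) = -1 → non-residue.
(11/29) = -1 → non-residue.
(21/29) = -1 → non-residue.
(22/29) = +1 → QR.
(23/29) = +1 → QR.
(25/29) = +1 → QR.
Total quadratic residues among the 7: 4.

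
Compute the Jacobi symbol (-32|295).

First reduce: -32 ≡ 263 (mod 295).
Reciprocity: 263 ≡ 3 and 295 ≡ 3 (mod 4), so (263/295) = −(295/263).
Reduce top mod 263: now compute (32/263).
Pull out 2^5: since 263 ≡ 7 (mod 8), (2/263) = +1, so (2/263)^5 = +1.
Reached (1/263) = 1. Collecting the sign flips along the way, the symbol is -1.

-1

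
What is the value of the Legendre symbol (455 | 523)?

Euler's criterion: (455/523) ≡ 455^261 (mod 523).
455^2 ≡ 440 (mod 523)
455^4 ≡ 90 (mod 523)
455^8 ≡ 255 (mod 523)
455^16 ≡ 173 (mod 523)
455^32 ≡ 118 (mod 523)
455^64 ≡ 326 (mod 523)
455^128 ≡ 107 (mod 523)
455^256 ≡ 466 (mod 523)
455^261 = 455^(256+4+1) ≡ 522 (mod 523).
Result is 522 ≡ −1, so (455/523) = −1.

-1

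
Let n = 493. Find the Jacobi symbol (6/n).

-1

Pull out 2: since 493 ≡ 5 (mod 8), (2/493) = -1.
Reciprocity: 3 ≡ 3 and 493 ≡ 1 (mod 4), so (3/493) = +(493/3).
Reduce top mod 3: now compute (1/3).
Reached (1/3) = 1. Collecting the sign flips along the way, the symbol is -1.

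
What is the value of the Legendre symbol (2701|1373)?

First reduce: 2701 ≡ 1328 (mod 1373).
Pull out 2^4: since 1373 ≡ 5 (mod 8), (2/1373) = -1, so (2/1373)^4 = +1.
Reciprocity: 83 ≡ 3 and 1373 ≡ 1 (mod 4), so (83/1373) = +(1373/83).
Reduce top mod 83: now compute (45/83).
Reciprocity: 45 ≡ 1 and 83 ≡ 3 (mod 4), so (45/83) = +(83/45).
Reduce top mod 45: now compute (38/45).
Pull out 2: since 45 ≡ 5 (mod 8), (2/45) = -1.
Reciprocity: 19 ≡ 3 and 45 ≡ 1 (mod 4), so (19/45) = +(45/19).
Reduce top mod 19: now compute (7/19).
Reciprocity: 7 ≡ 3 and 19 ≡ 3 (mod 4), so (7/19) = −(19/7).
Reduce top mod 7: now compute (5/7).
Reciprocity: 5 ≡ 1 and 7 ≡ 3 (mod 4), so (5/7) = +(7/5).
Reduce top mod 5: now compute (2/5).
Pull out 2: since 5 ≡ 5 (mod 8), (2/5) = -1.
Reached (1/5) = 1. Collecting the sign flips along the way, the symbol is -1.

-1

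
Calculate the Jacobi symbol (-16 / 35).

First reduce: -16 ≡ 19 (mod 35).
Reciprocity: 19 ≡ 3 and 35 ≡ 3 (mod 4), so (19/35) = −(35/19).
Reduce top mod 19: now compute (16/19).
Pull out 2^4: since 19 ≡ 3 (mod 8), (2/19) = -1, so (2/19)^4 = +1.
Reached (1/19) = 1. Collecting the sign flips along the way, the symbol is -1.

-1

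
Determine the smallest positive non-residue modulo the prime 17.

3

(2/17) = +1, so 2 is a residue.
(3/17) = −1, so 3 is the smallest positive non-residue mod 17.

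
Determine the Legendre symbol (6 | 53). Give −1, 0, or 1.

1

Pull out 2: since 53 ≡ 5 (mod 8), (2/53) = -1.
Reciprocity: 3 ≡ 3 and 53 ≡ 1 (mod 4), so (3/53) = +(53/3).
Reduce top mod 3: now compute (2/3).
Pull out 2: since 3 ≡ 3 (mod 8), (2/3) = -1.
Reached (1/3) = 1. Collecting the sign flips along the way, the symbol is +1.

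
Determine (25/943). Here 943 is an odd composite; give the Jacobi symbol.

1

Reciprocity: 25 ≡ 1 and 943 ≡ 3 (mod 4), so (25/943) = +(943/25).
Reduce top mod 25: now compute (18/25).
Pull out 2: since 25 ≡ 1 (mod 8), (2/25) = +1.
Reciprocity: 9 ≡ 1 and 25 ≡ 1 (mod 4), so (9/25) = +(25/9).
Reduce top mod 9: now compute (7/9).
Reciprocity: 7 ≡ 3 and 9 ≡ 1 (mod 4), so (7/9) = +(9/7).
Reduce top mod 7: now compute (2/7).
Pull out 2: since 7 ≡ 7 (mod 8), (2/7) = +1.
Reached (1/7) = 1. Collecting the sign flips along the way, the symbol is +1.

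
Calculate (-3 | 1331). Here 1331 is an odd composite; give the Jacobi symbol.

First reduce: -3 ≡ 1328 (mod 1331).
Pull out 2^4: since 1331 ≡ 3 (mod 8), (2/1331) = -1, so (2/1331)^4 = +1.
Reciprocity: 83 ≡ 3 and 1331 ≡ 3 (mod 4), so (83/1331) = −(1331/83).
Reduce top mod 83: now compute (3/83).
Reciprocity: 3 ≡ 3 and 83 ≡ 3 (mod 4), so (3/83) = −(83/3).
Reduce top mod 3: now compute (2/3).
Pull out 2: since 3 ≡ 3 (mod 8), (2/3) = -1.
Reached (1/3) = 1. Collecting the sign flips along the way, the symbol is -1.

-1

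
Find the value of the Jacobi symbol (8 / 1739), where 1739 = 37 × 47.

-1

Pull out 2^3: since 1739 ≡ 3 (mod 8), (2/1739) = -1, so (2/1739)^3 = -1.
Reached (1/1739) = 1. Collecting the sign flips along the way, the symbol is -1.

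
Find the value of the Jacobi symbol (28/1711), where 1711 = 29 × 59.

Pull out 2^2: since 1711 ≡ 7 (mod 8), (2/1711) = +1, so (2/1711)^2 = +1.
Reciprocity: 7 ≡ 3 and 1711 ≡ 3 (mod 4), so (7/1711) = −(1711/7).
Reduce top mod 7: now compute (3/7).
Reciprocity: 3 ≡ 3 and 7 ≡ 3 (mod 4), so (3/7) = −(7/3).
Reduce top mod 3: now compute (1/3).
Reached (1/3) = 1. Collecting the sign flips along the way, the symbol is +1.

1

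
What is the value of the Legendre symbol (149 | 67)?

First reduce: 149 ≡ 15 (mod 67).
Reciprocity: 15 ≡ 3 and 67 ≡ 3 (mod 4), so (15/67) = −(67/15).
Reduce top mod 15: now compute (7/15).
Reciprocity: 7 ≡ 3 and 15 ≡ 3 (mod 4), so (7/15) = −(15/7).
Reduce top mod 7: now compute (1/7).
Reached (1/7) = 1. Collecting the sign flips along the way, the symbol is +1.

1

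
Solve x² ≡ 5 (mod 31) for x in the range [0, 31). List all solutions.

Since 31 ≡ 3 (mod 4), a square root of 5 is 5^((31+1)/4) = 5^8 mod 31.
Repeated squaring: 5^2≡25, 5^4≡5, 5^8≡25 (mod 31).
5^8 = 5^(8) ≡ 25 (mod 31).
Check: 25² = 625 ≡ 5 (mod 31). The two roots are 6 and 25.

6, 25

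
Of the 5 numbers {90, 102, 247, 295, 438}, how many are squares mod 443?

(90/443) = +1 → QR.
(102/443) = -1 → non-residue.
(247/443) = -1 → non-residue.
(295/443) = -1 → non-residue.
(438/443) = +1 → QR.
Total quadratic residues among the 5: 2.

2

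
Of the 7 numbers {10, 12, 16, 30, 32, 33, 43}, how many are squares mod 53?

(10/53) = +1 → QR.
(12/53) = -1 → non-residue.
(16/53) = +1 → QR.
(30/53) = -1 → non-residue.
(32/53) = -1 → non-residue.
(33/53) = -1 → non-residue.
(43/53) = +1 → QR.
Total quadratic residues among the 7: 3.

3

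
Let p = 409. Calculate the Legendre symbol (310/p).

-1

Euler's criterion: (310/409) ≡ 310^204 (mod 409).
310^2 ≡ 394 (mod 409)
310^4 ≡ 225 (mod 409)
310^8 ≡ 318 (mod 409)
310^16 ≡ 101 (mod 409)
310^32 ≡ 385 (mod 409)
310^64 ≡ 167 (mod 409)
310^128 ≡ 77 (mod 409)
310^204 = 310^(128+64+8+4) ≡ 408 (mod 409).
Result is 408 ≡ −1, so (310/409) = −1.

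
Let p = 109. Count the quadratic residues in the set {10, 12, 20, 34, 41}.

(10/109) = -1 → non-residue.
(12/109) = +1 → QR.
(20/109) = +1 → QR.
(34/109) = +1 → QR.
(41/109) = -1 → non-residue.
Total quadratic residues among the 5: 3.

3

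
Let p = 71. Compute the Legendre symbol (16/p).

1

Euler's criterion: (16/71) ≡ 16^35 (mod 71).
16^2 ≡ 43 (mod 71)
16^4 ≡ 3 (mod 71)
16^8 ≡ 9 (mod 71)
16^16 ≡ 10 (mod 71)
16^32 ≡ 29 (mod 71)
16^35 = 16^(32+2+1) ≡ 1 (mod 71).
Result is 1, so (16/71) = 1.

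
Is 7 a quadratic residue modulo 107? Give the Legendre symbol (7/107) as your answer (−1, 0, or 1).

Reciprocity: 7 ≡ 3 and 107 ≡ 3 (mod 4), so (7/107) = −(107/7).
Reduce top mod 7: now compute (2/7).
Pull out 2: since 7 ≡ 7 (mod 8), (2/7) = +1.
Reached (1/7) = 1. Collecting the sign flips along the way, the symbol is -1.

-1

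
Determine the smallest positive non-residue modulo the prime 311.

(2/311) = +1, so 2 is a residue.
(3/311) = +1, so 3 is a residue.
(4/311) = +1, so 4 is a residue.
(5/311) = +1, so 5 is a residue.
(6/311) = +1, so 6 is a residue.
(7/311) = +1, so 7 is a residue.
(8/311) = +1, so 8 is a residue.
(9/311) = +1, so 9 is a residue.
(10/311) = +1, so 10 is a residue.
(11/311) = −1, so 11 is the smallest positive non-residue mod 311.

11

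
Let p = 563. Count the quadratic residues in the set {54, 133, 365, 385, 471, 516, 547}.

2

(54/563) = -1 → non-residue.
(133/563) = +1 → QR.
(365/563) = +1 → QR.
(385/563) = -1 → non-residue.
(471/563) = -1 → non-residue.
(516/563) = -1 → non-residue.
(547/563) = -1 → non-residue.
Total quadratic residues among the 7: 2.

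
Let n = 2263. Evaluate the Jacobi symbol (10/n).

-1

Pull out 2: since 2263 ≡ 7 (mod 8), (2/2263) = +1.
Reciprocity: 5 ≡ 1 and 2263 ≡ 3 (mod 4), so (5/2263) = +(2263/5).
Reduce top mod 5: now compute (3/5).
Reciprocity: 3 ≡ 3 and 5 ≡ 1 (mod 4), so (3/5) = +(5/3).
Reduce top mod 3: now compute (2/3).
Pull out 2: since 3 ≡ 3 (mod 8), (2/3) = -1.
Reached (1/3) = 1. Collecting the sign flips along the way, the symbol is -1.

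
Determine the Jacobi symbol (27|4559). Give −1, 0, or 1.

1

Reciprocity: 27 ≡ 3 and 4559 ≡ 3 (mod 4), so (27/4559) = −(4559/27).
Reduce top mod 27: now compute (23/27).
Reciprocity: 23 ≡ 3 and 27 ≡ 3 (mod 4), so (23/27) = −(27/23).
Reduce top mod 23: now compute (4/23).
Pull out 2^2: since 23 ≡ 7 (mod 8), (2/23) = +1, so (2/23)^2 = +1.
Reached (1/23) = 1. Collecting the sign flips along the way, the symbol is +1.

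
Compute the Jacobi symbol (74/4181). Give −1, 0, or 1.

Pull out 2: since 4181 ≡ 5 (mod 8), (2/4181) = -1.
Reciprocity: 37 ≡ 1 and 4181 ≡ 1 (mod 4), so (37/4181) = +(4181/37).
Reduce top mod 37: now compute (0/37).
Top reduces to 0: gcd > 1, so the symbol is 0.

0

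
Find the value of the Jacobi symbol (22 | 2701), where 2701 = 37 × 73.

1

Pull out 2: since 2701 ≡ 5 (mod 8), (2/2701) = -1.
Reciprocity: 11 ≡ 3 and 2701 ≡ 1 (mod 4), so (11/2701) = +(2701/11).
Reduce top mod 11: now compute (6/11).
Pull out 2: since 11 ≡ 3 (mod 8), (2/11) = -1.
Reciprocity: 3 ≡ 3 and 11 ≡ 3 (mod 4), so (3/11) = −(11/3).
Reduce top mod 3: now compute (2/3).
Pull out 2: since 3 ≡ 3 (mod 8), (2/3) = -1.
Reached (1/3) = 1. Collecting the sign flips along the way, the symbol is +1.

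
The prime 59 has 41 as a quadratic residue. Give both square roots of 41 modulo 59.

10, 49

Since 59 ≡ 3 (mod 4), a square root of 41 is 41^((59+1)/4) = 41^15 mod 59.
Repeated squaring: 41^2≡29, 41^4≡15, 41^8≡48 (mod 59).
41^15 = 41^(8+4+2+1) ≡ 49 (mod 59).
Check: 49² = 2401 ≡ 41 (mod 59). The two roots are 10 and 49.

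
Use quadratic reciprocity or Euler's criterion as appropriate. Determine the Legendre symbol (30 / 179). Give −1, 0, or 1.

Euler's criterion: (30/179) ≡ 30^89 (mod 179).
30^2 ≡ 5 (mod 179)
30^4 ≡ 25 (mod 179)
30^8 ≡ 88 (mod 179)
30^16 ≡ 47 (mod 179)
30^32 ≡ 61 (mod 179)
30^64 ≡ 141 (mod 179)
30^89 = 30^(64+16+8+1) ≡ 178 (mod 179).
Result is 178 ≡ −1, so (30/179) = −1.

-1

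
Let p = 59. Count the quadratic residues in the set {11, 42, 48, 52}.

1

(11/59) = -1 → non-residue.
(42/59) = -1 → non-residue.
(48/59) = +1 → QR.
(52/59) = -1 → non-residue.
Total quadratic residues among the 4: 1.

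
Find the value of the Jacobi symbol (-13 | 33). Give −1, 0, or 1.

First reduce: -13 ≡ 20 (mod 33).
Pull out 2^2: since 33 ≡ 1 (mod 8), (2/33) = +1, so (2/33)^2 = +1.
Reciprocity: 5 ≡ 1 and 33 ≡ 1 (mod 4), so (5/33) = +(33/5).
Reduce top mod 5: now compute (3/5).
Reciprocity: 3 ≡ 3 and 5 ≡ 1 (mod 4), so (3/5) = +(5/3).
Reduce top mod 3: now compute (2/3).
Pull out 2: since 3 ≡ 3 (mod 8), (2/3) = -1.
Reached (1/3) = 1. Collecting the sign flips along the way, the symbol is -1.

-1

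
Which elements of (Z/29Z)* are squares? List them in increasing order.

1, 4, 5, 6, 7, 9, 13, 16, 20, 22, 23, 24, 25, 28

Square k = 1,…,14 (k and 29−k give the same square):
1²=1, 2²=4, 3²=9, 4²=16, 5²=25, 6²≡7, 7²≡20, 8²≡6, 9²≡23, 10²≡13, 11²≡5, 12²≡28, 13²≡24, 14²≡22 (mod 29).
So the quadratic residues mod 29 are {1, 4, 5, 6, 7, 9, 13, 16, 20, 22, 23, 24, 25, 28}.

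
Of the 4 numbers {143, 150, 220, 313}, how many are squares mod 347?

(143/347) = +1 → QR.
(150/347) = -1 → non-residue.
(220/347) = -1 → non-residue.
(313/347) = -1 → non-residue.
Total quadratic residues among the 4: 1.

1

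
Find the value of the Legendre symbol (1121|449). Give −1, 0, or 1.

-1

First reduce: 1121 ≡ 223 (mod 449).
Reciprocity: 223 ≡ 3 and 449 ≡ 1 (mod 4), so (223/449) = +(449/223).
Reduce top mod 223: now compute (3/223).
Reciprocity: 3 ≡ 3 and 223 ≡ 3 (mod 4), so (3/223) = −(223/3).
Reduce top mod 3: now compute (1/3).
Reached (1/3) = 1. Collecting the sign flips along the way, the symbol is -1.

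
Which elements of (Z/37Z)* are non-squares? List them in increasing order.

Square k = 1,…,18 (k and 37−k give the same square):
1²=1, 2²=4, 3²=9, 4²=16, 5²=25, 6²=36, 7²≡12, 8²≡27, 9²≡7, 10²≡26, 11²≡10, 12²≡33, 13²≡21, 14²≡11, 15²≡3, 16²≡34, 17²≡30, 18²≡28 (mod 37).
The residues are {1, 3, 4, 7, 9, 10, 11, 12, 16, 21, 25, 26, 27, 28, 30, 33, 34, 36}; the non-residues are the remaining 18 nonzero classes.

2,5,6,8,13,14,15,17,18,19,20,22,23,24,29,31,32,35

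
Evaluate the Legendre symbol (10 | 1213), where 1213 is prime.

1

Pull out 2: since 1213 ≡ 5 (mod 8), (2/1213) = -1.
Reciprocity: 5 ≡ 1 and 1213 ≡ 1 (mod 4), so (5/1213) = +(1213/5).
Reduce top mod 5: now compute (3/5).
Reciprocity: 3 ≡ 3 and 5 ≡ 1 (mod 4), so (3/5) = +(5/3).
Reduce top mod 3: now compute (2/3).
Pull out 2: since 3 ≡ 3 (mod 8), (2/3) = -1.
Reached (1/3) = 1. Collecting the sign flips along the way, the symbol is +1.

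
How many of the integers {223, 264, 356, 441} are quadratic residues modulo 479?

(223/479) = -1 → non-residue.
(264/479) = +1 → QR.
(356/479) = +1 → QR.
(441/479) = +1 → QR.
Total quadratic residues among the 4: 3.

3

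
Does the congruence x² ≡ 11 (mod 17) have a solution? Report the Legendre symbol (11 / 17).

Reciprocity: 11 ≡ 3 and 17 ≡ 1 (mod 4), so (11/17) = +(17/11).
Reduce top mod 11: now compute (6/11).
Pull out 2: since 11 ≡ 3 (mod 8), (2/11) = -1.
Reciprocity: 3 ≡ 3 and 11 ≡ 3 (mod 4), so (3/11) = −(11/3).
Reduce top mod 3: now compute (2/3).
Pull out 2: since 3 ≡ 3 (mod 8), (2/3) = -1.
Reached (1/3) = 1. Collecting the sign flips along the way, the symbol is -1.

-1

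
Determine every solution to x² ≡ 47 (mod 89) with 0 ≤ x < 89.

15, 74

89 ≡ 1 (mod 4), so we find a root by search.
Trying successive values, 15² = 225 ≡ 47 (mod 89). The other root is 89 − 15 = 74.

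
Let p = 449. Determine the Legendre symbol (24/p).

-1

Euler's criterion: (24/449) ≡ 24^224 (mod 449).
24^2 ≡ 127 (mod 449)
24^4 ≡ 414 (mod 449)
24^8 ≡ 327 (mod 449)
24^16 ≡ 67 (mod 449)
24^32 ≡ 448 (mod 449)
24^64 ≡ 1 (mod 449)
24^128 ≡ 1 (mod 449)
24^224 = 24^(128+64+32) ≡ 448 (mod 449).
Result is 448 ≡ −1, so (24/449) = −1.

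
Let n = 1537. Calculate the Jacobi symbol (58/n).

Pull out 2: since 1537 ≡ 1 (mod 8), (2/1537) = +1.
Reciprocity: 29 ≡ 1 and 1537 ≡ 1 (mod 4), so (29/1537) = +(1537/29).
Reduce top mod 29: now compute (0/29).
Top reduces to 0: gcd > 1, so the symbol is 0.

0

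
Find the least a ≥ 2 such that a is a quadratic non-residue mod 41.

(2/41) = +1, so 2 is a residue.
(3/41) = −1, so 3 is the smallest positive non-residue mod 41.

3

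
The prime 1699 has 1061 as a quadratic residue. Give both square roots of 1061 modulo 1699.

Since 1699 ≡ 3 (mod 4), a square root of 1061 is 1061^((1699+1)/4) = 1061^425 mod 1699.
Repeated squaring: 1061^2≡983, 1061^4≡1257, 1061^8≡1678, 1061^16≡441, 1061^32≡795, 1061^64≡1696, 1061^128≡9, 1061^256≡81 (mod 1699).
1061^425 = 1061^(256+128+32+8+1) ≡ 1053 (mod 1699).
Check: 1053² = 1108809 ≡ 1061 (mod 1699). The two roots are 646 and 1053.

646, 1053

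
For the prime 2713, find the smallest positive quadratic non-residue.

(2/2713) = +1, so 2 is a residue.
(3/2713) = +1, so 3 is a residue.
(4/2713) = +1, so 4 is a residue.
(5/2713) = −1, so 5 is the smallest positive non-residue mod 2713.

5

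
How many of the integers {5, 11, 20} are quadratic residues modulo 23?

(5/23) = -1 → non-residue.
(11/23) = -1 → non-residue.
(20/23) = -1 → non-residue.
Total quadratic residues among the 3: 0.

0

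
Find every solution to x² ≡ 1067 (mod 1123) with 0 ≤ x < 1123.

Since 1123 ≡ 3 (mod 4), a square root of 1067 is 1067^((1123+1)/4) = 1067^281 mod 1123.
Repeated squaring: 1067^2≡890, 1067^4≡385, 1067^8≡1112, 1067^16≡121, 1067^32≡42, 1067^64≡641, 1067^128≡986, 1067^256≡801 (mod 1123).
1067^281 = 1067^(256+16+8+1) ≡ 164 (mod 1123).
Check: 164² = 26896 ≡ 1067 (mod 1123). The two roots are 164 and 959.

164, 959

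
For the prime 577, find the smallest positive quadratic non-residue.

(2/577) = +1, so 2 is a residue.
(3/577) = +1, so 3 is a residue.
(4/577) = +1, so 4 is a residue.
(5/577) = −1, so 5 is the smallest positive non-residue mod 577.

5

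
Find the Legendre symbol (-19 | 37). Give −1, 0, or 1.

First reduce: -19 ≡ 18 (mod 37).
Pull out 2: since 37 ≡ 5 (mod 8), (2/37) = -1.
Reciprocity: 9 ≡ 1 and 37 ≡ 1 (mod 4), so (9/37) = +(37/9).
Reduce top mod 9: now compute (1/9).
Reached (1/9) = 1. Collecting the sign flips along the way, the symbol is -1.

-1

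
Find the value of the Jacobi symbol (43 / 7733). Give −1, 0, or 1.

1

Reciprocity: 43 ≡ 3 and 7733 ≡ 1 (mod 4), so (43/7733) = +(7733/43).
Reduce top mod 43: now compute (36/43).
Pull out 2^2: since 43 ≡ 3 (mod 8), (2/43) = -1, so (2/43)^2 = +1.
Reciprocity: 9 ≡ 1 and 43 ≡ 3 (mod 4), so (9/43) = +(43/9).
Reduce top mod 9: now compute (7/9).
Reciprocity: 7 ≡ 3 and 9 ≡ 1 (mod 4), so (7/9) = +(9/7).
Reduce top mod 7: now compute (2/7).
Pull out 2: since 7 ≡ 7 (mod 8), (2/7) = +1.
Reached (1/7) = 1. Collecting the sign flips along the way, the symbol is +1.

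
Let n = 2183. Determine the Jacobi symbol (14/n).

1

Pull out 2: since 2183 ≡ 7 (mod 8), (2/2183) = +1.
Reciprocity: 7 ≡ 3 and 2183 ≡ 3 (mod 4), so (7/2183) = −(2183/7).
Reduce top mod 7: now compute (6/7).
Pull out 2: since 7 ≡ 7 (mod 8), (2/7) = +1.
Reciprocity: 3 ≡ 3 and 7 ≡ 3 (mod 4), so (3/7) = −(7/3).
Reduce top mod 3: now compute (1/3).
Reached (1/3) = 1. Collecting the sign flips along the way, the symbol is +1.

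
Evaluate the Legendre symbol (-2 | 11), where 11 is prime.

1

First reduce: -2 ≡ 9 (mod 11).
Reciprocity: 9 ≡ 1 and 11 ≡ 3 (mod 4), so (9/11) = +(11/9).
Reduce top mod 9: now compute (2/9).
Pull out 2: since 9 ≡ 1 (mod 8), (2/9) = +1.
Reached (1/9) = 1. Collecting the sign flips along the way, the symbol is +1.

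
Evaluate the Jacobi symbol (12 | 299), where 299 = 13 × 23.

1

Pull out 2^2: since 299 ≡ 3 (mod 8), (2/299) = -1, so (2/299)^2 = +1.
Reciprocity: 3 ≡ 3 and 299 ≡ 3 (mod 4), so (3/299) = −(299/3).
Reduce top mod 3: now compute (2/3).
Pull out 2: since 3 ≡ 3 (mod 8), (2/3) = -1.
Reached (1/3) = 1. Collecting the sign flips along the way, the symbol is +1.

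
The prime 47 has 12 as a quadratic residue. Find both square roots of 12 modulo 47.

23, 24

Since 47 ≡ 3 (mod 4), a square root of 12 is 12^((47+1)/4) = 12^12 mod 47.
Repeated squaring: 12^2≡3, 12^4≡9, 12^8≡34 (mod 47).
12^12 = 12^(8+4) ≡ 24 (mod 47).
Check: 24² = 576 ≡ 12 (mod 47). The two roots are 23 and 24.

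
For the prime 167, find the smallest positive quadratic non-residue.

(2/167) = +1, so 2 is a residue.
(3/167) = +1, so 3 is a residue.
(4/167) = +1, so 4 is a residue.
(5/167) = −1, so 5 is the smallest positive non-residue mod 167.

5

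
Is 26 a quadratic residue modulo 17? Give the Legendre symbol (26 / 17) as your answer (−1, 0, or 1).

First reduce: 26 ≡ 9 (mod 17).
Reciprocity: 9 ≡ 1 and 17 ≡ 1 (mod 4), so (9/17) = +(17/9).
Reduce top mod 9: now compute (8/9).
Pull out 2^3: since 9 ≡ 1 (mod 8), (2/9) = +1, so (2/9)^3 = +1.
Reached (1/9) = 1. Collecting the sign flips along the way, the symbol is +1.

1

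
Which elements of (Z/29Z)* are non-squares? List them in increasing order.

Square k = 1,…,14 (k and 29−k give the same square):
1²=1, 2²=4, 3²=9, 4²=16, 5²=25, 6²≡7, 7²≡20, 8²≡6, 9²≡23, 10²≡13, 11²≡5, 12²≡28, 13²≡24, 14²≡22 (mod 29).
The residues are {1, 4, 5, 6, 7, 9, 13, 16, 20, 22, 23, 24, 25, 28}; the non-residues are the remaining 14 nonzero classes.

2,3,8,10,11,12,14,15,17,18,19,21,26,27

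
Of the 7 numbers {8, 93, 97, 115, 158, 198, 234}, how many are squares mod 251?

3

(8/251) = -1 → non-residue.
(93/251) = +1 → QR.
(97/251) = -1 → non-residue.
(115/251) = +1 → QR.
(158/251) = -1 → non-residue.
(198/251) = +1 → QR.
(234/251) = -1 → non-residue.
Total quadratic residues among the 7: 3.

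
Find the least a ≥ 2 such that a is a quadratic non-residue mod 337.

(2/337) = +1, so 2 is a residue.
(3/337) = +1, so 3 is a residue.
(4/337) = +1, so 4 is a residue.
(5/337) = −1, so 5 is the smallest positive non-residue mod 337.

5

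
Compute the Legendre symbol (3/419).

1

Euler's criterion: (3/419) ≡ 3^209 (mod 419).
3^2 ≡ 9 (mod 419)
3^4 ≡ 81 (mod 419)
3^8 ≡ 276 (mod 419)
3^16 ≡ 337 (mod 419)
3^32 ≡ 20 (mod 419)
3^64 ≡ 400 (mod 419)
3^128 ≡ 361 (mod 419)
3^209 = 3^(128+64+16+1) ≡ 1 (mod 419).
Result is 1, so (3/419) = 1.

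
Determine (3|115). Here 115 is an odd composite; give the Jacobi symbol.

-1

Reciprocity: 3 ≡ 3 and 115 ≡ 3 (mod 4), so (3/115) = −(115/3).
Reduce top mod 3: now compute (1/3).
Reached (1/3) = 1. Collecting the sign flips along the way, the symbol is -1.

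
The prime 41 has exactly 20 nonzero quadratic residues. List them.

1 2 4 5 8 9 10 16 18 20 21 23 25 31 32 33 36 37 39 40

Square k = 1,…,20 (k and 41−k give the same square):
1²=1, 2²=4, 3²=9, 4²=16, 5²=25, 6²=36, 7²≡8, 8²≡23, 9²≡40, 10²≡18, 11²≡39, 12²≡21, 13²≡5, 14²≡32, 15²≡20, 16²≡10, 17²≡2, 18²≡37, 19²≡33, 20²≡31 (mod 41).
So the quadratic residues mod 41 are {1, 2, 4, 5, 8, 9, 10, 16, 18, 20, 21, 23, 25, 31, 32, 33, 36, 37, 39, 40}.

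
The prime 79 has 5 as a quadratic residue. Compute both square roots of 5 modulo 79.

Since 79 ≡ 3 (mod 4), a square root of 5 is 5^((79+1)/4) = 5^20 mod 79.
Repeated squaring: 5^2≡25, 5^4≡72, 5^8≡49, 5^16≡31 (mod 79).
5^20 = 5^(16+4) ≡ 20 (mod 79).
Check: 20² = 400 ≡ 5 (mod 79). The two roots are 20 and 59.

20, 59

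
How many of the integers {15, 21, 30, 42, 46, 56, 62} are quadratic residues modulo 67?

(15/67) = +1 → QR.
(21/67) = +1 → QR.
(30/67) = -1 → non-residue.
(42/67) = -1 → non-residue.
(46/67) = -1 → non-residue.
(56/67) = +1 → QR.
(62/67) = +1 → QR.
Total quadratic residues among the 7: 4.

4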